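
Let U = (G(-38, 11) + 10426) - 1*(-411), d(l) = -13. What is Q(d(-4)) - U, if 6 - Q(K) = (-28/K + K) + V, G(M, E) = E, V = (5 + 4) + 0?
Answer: -140922/13 ≈ -10840.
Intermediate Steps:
V = 9 (V = 9 + 0 = 9)
Q(K) = -3 - K + 28/K (Q(K) = 6 - ((-28/K + K) + 9) = 6 - ((K - 28/K) + 9) = 6 - (9 + K - 28/K) = 6 + (-9 - K + 28/K) = -3 - K + 28/K)
U = 10848 (U = (11 + 10426) - 1*(-411) = 10437 + 411 = 10848)
Q(d(-4)) - U = (-3 - 1*(-13) + 28/(-13)) - 1*10848 = (-3 + 13 + 28*(-1/13)) - 10848 = (-3 + 13 - 28/13) - 10848 = 102/13 - 10848 = -140922/13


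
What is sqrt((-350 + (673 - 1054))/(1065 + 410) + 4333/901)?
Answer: 8*sqrt(4761504789)/265795 ≈ 2.0769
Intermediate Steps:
sqrt((-350 + (673 - 1054))/(1065 + 410) + 4333/901) = sqrt((-350 - 381)/1475 + 4333*(1/901)) = sqrt(-731*1/1475 + 4333/901) = sqrt(-731/1475 + 4333/901) = sqrt(5732544/1328975) = 8*sqrt(4761504789)/265795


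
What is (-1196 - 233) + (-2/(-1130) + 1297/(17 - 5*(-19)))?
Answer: -89694203/63280 ≈ -1417.4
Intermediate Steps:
(-1196 - 233) + (-2/(-1130) + 1297/(17 - 5*(-19))) = -1429 + (-2*(-1/1130) + 1297/(17 + 95)) = -1429 + (1/565 + 1297/112) = -1429 + 732917/63280 = -89694203/63280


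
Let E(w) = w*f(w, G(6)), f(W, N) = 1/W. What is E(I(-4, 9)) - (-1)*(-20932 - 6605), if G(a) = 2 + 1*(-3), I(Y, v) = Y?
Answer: -27536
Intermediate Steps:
G(a) = -1 (G(a) = 2 - 3 = -1)
E(w) = 1 (E(w) = w/w = 1)
E(I(-4, 9)) - (-1)*(-20932 - 6605) = 1 - (-1)*(-20932 - 6605) = 1 - (-1)*(-27537) = 1 - 1*27537 = 1 - 27537 = -27536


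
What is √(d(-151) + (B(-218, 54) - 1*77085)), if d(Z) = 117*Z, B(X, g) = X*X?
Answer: 2*I*√11807 ≈ 217.32*I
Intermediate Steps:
B(X, g) = X²
√(d(-151) + (B(-218, 54) - 1*77085)) = √(117*(-151) + ((-218)² - 1*77085)) = √(-17667 + (47524 - 77085)) = √(-17667 - 29561) = √(-47228) = 2*I*√11807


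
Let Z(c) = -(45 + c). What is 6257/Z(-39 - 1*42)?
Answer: 6257/36 ≈ 173.81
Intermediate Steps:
Z(c) = -45 - c
6257/Z(-39 - 1*42) = 6257/(-45 - (-39 - 1*42)) = 6257/(-45 - (-39 - 42)) = 6257/(-45 - 1*(-81)) = 6257/(-45 + 81) = 6257/36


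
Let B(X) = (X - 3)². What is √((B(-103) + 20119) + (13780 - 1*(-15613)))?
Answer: 2*√15187 ≈ 246.47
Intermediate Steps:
B(X) = (-3 + X)²
√((B(-103) + 20119) + (13780 - 1*(-15613))) = √(((-3 - 103)² + 20119) + (13780 - 1*(-15613))) = √(((-106)² + 20119) + (13780 + 15613)) = √((11236 + 20119) + 29393) = √(31355 + 29393) = √60748 = 2*√15187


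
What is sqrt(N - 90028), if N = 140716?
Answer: 48*sqrt(22) ≈ 225.14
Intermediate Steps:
sqrt(N - 90028) = sqrt(140716 - 90028) = sqrt(50688) = 48*sqrt(22)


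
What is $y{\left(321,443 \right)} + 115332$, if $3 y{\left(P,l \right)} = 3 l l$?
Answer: $311581$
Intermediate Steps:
$y{\left(P,l \right)} = l^{2}$ ($y{\left(P,l \right)} = \frac{3 l l}{3} = \frac{3 l^{2}}{3} = l^{2}$)
$y{\left(321,443 \right)} + 115332 = 443^{2} + 115332 = 196249 + 115332 = 311581$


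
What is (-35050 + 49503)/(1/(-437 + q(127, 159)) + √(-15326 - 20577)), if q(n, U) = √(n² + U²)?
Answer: 14453*(-437 + √41410)/(1 - I*√35903*(437 - √41410)) ≈ -0.001724 - 76.277*I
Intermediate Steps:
q(n, U) = √(U² + n²)
(-35050 + 49503)/(1/(-437 + q(127, 159)) + √(-15326 - 20577)) = (-35050 + 49503)/(1/(-437 + √(159² + 127²)) + √(-15326 - 20577)) = 14453/(1/(-437 + √(25281 + 16129)) + √(-35903)) = 14453/(1/(-437 + √41410) + I*√35903)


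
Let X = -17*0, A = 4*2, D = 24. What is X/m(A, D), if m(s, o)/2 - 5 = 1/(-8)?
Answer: 0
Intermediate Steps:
A = 8
m(s, o) = 39/4 (m(s, o) = 10 + 2/(-8) = 10 + 2*(-1/8) = 10 - 1/4 = 39/4)
X = 0
X/m(A, D) = 0/(39/4) = 0*(4/39) = 0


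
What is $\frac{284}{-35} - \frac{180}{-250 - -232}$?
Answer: $\frac{66}{35} \approx 1.8857$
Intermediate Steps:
$\frac{284}{-35} - \frac{180}{-250 - -232} = 284 \left(- \frac{1}{35}\right) - \frac{180}{-250 + 232} = - \frac{284}{35} - \frac{180}{-18} = - \frac{284}{35} - -10 = - \frac{284}{35} + 10 = \frac{66}{35}$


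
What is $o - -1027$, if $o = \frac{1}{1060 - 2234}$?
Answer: $\frac{1205697}{1174} \approx 1027.0$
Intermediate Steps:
$o = - \frac{1}{1174}$ ($o = \frac{1}{-1174} = - \frac{1}{1174} \approx -0.00085179$)
$o - -1027 = - \frac{1}{1174} - -1027 = - \frac{1}{1174} + 1027 = \frac{1205697}{1174}$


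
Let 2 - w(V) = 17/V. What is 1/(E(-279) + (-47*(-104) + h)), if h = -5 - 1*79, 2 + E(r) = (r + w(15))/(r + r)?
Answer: 4185/20098456 ≈ 0.00020822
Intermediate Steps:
w(V) = 2 - 17/V
E(r) = -2 + (13/15 + r)/(2*r) (E(r) = -2 + (r + (2 - 17/15))/(r + r) = -2 + (r + (2 - 17*1/15))/((2*r)) = -2 + (r + (2 - 17/15))*(1/(2*r)) = -2 + (r + 13/15)*(1/(2*r)) = -2 + (13/15 + r)*(1/(2*r)) = -2 + (13/15 + r)/(2*r))
h = -84 (h = -5 - 79 = -84)
1/(E(-279) + (-47*(-104) + h)) = 1/((1/30)*(13 - 45*(-279))/(-279) + (-47*(-104) - 84)) = 1/((1/30)*(-1/279)*(13 + 12555) + (4888 - 84)) = 1/((1/30)*(-1/279)*12568 + 4804) = 1/(-6284/4185 + 4804) = 1/(20098456/4185) = 4185/20098456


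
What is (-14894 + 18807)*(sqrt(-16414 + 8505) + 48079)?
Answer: 188133127 + 3913*I*sqrt(7909) ≈ 1.8813e+8 + 3.4799e+5*I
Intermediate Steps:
(-14894 + 18807)*(sqrt(-16414 + 8505) + 48079) = 3913*(sqrt(-7909) + 48079) = 3913*(I*sqrt(7909) + 48079) = 3913*(48079 + I*sqrt(7909)) = 188133127 + 3913*I*sqrt(7909)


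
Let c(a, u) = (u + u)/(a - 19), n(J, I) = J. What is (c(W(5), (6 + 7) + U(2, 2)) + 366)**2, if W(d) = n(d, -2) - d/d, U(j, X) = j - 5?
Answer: 1196836/9 ≈ 1.3298e+5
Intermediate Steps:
U(j, X) = -5 + j
W(d) = -1 + d (W(d) = d - d/d = d - 1*1 = d - 1 = -1 + d)
c(a, u) = 2*u/(-19 + a) (c(a, u) = (2*u)/(-19 + a) = 2*u/(-19 + a))
(c(W(5), (6 + 7) + U(2, 2)) + 366)**2 = (2*((6 + 7) + (-5 + 2))/(-19 + (-1 + 5)) + 366)**2 = (2*(13 - 3)/(-19 + 4) + 366)**2 = (2*10/(-15) + 366)**2 = (2*10*(-1/15) + 366)**2 = (-4/3 + 366)**2 = (1094/3)**2 = 1196836/9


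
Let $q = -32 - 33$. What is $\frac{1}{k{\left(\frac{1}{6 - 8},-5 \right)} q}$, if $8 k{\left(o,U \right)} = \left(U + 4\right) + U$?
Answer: $\frac{4}{195} \approx 0.020513$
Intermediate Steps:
$k{\left(o,U \right)} = \frac{1}{2} + \frac{U}{4}$ ($k{\left(o,U \right)} = \frac{\left(U + 4\right) + U}{8} = \frac{\left(4 + U\right) + U}{8} = \frac{4 + 2 U}{8} = \frac{1}{2} + \frac{U}{4}$)
$q = -65$ ($q = -32 - 33 = -65$)
$\frac{1}{k{\left(\frac{1}{6 - 8},-5 \right)} q} = \frac{1}{\left(\frac{1}{2} + \frac{1}{4} \left(-5\right)\right) \left(-65\right)} = \frac{1}{\left(\frac{1}{2} - \frac{5}{4}\right) \left(-65\right)} = \frac{1}{\left(- \frac{3}{4}\right) \left(-65\right)} = \frac{1}{\frac{195}{4}} = \frac{4}{195}$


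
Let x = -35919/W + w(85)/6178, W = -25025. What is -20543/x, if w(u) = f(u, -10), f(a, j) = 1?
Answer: -244310708950/17071739 ≈ -14311.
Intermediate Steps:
w(u) = 1
x = 17071739/11892650 (x = -35919/(-25025) + 1/6178 = -35919*(-1/25025) + 1*(1/6178) = 2763/1925 + 1/6178 = 17071739/11892650 ≈ 1.4355)
-20543/x = -20543/17071739/11892650 = -20543*11892650/17071739 = -244310708950/17071739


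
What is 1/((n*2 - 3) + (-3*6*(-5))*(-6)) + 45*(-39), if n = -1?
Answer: -956476/545 ≈ -1755.0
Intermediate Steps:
1/((n*2 - 3) + (-3*6*(-5))*(-6)) + 45*(-39) = 1/((-1*2 - 3) + (-3*6*(-5))*(-6)) + 45*(-39) = 1/((-2 - 3) - 18*(-5)*(-6)) - 1755 = 1/(-5 + 90*(-6)) - 1755 = 1/(-5 - 540) - 1755 = 1/(-545) - 1755 = -1/545 - 1755 = -956476/545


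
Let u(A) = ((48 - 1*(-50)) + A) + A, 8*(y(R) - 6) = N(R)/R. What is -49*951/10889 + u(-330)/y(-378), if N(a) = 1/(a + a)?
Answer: -14629520165127/149362942985 ≈ -97.946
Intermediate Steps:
N(a) = 1/(2*a)
y(R) = 6 + 1/(16*R²) (y(R) = 6 + ((1/(2*R))/R)/8 = 6 + (1/(2*R²))/8 = 6 + 1/(16*R²))
u(A) = 98 + 2*A (u(A) = ((48 + 50) + A) + A = (98 + A) + A = 98 + 2*A)
-49*951/10889 + u(-330)/y(-378) = -49*951/10889 + (98 + 2*(-330))/(6 + (1/16)/(-378)²) = -46599*1/10889 + (98 - 660)/(6 + (1/16)*(1/142884)) = -46599/10889 - 562/(6 + 1/2286144) = -46599/10889 - 562/13716865/2286144 = -46599/10889 - 562*2286144/13716865 = -46599/10889 - 1284812928/13716865 = -14629520165127/149362942985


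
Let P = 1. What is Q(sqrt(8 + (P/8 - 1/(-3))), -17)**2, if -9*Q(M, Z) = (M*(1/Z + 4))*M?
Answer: 184987201/13483584 ≈ 13.719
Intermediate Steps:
Q(M, Z) = -M**2*(4 + 1/Z)/9 (Q(M, Z) = -M*(1/Z + 4)*M/9 = -M*(4 + 1/Z)*M/9 = -M**2*(4 + 1/Z)/9)
Q(sqrt(8 + (P/8 - 1/(-3))), -17)**2 = ((1/9)*(sqrt(8 + (1/8 - 1/(-3))))**2*(-1 - 4*(-17))/(-17))**2 = ((1/9)*(sqrt(8 + (1*(1/8) - 1*(-1/3))))**2*(-1/17)*(-1 + 68))**2 = ((1/9)*(sqrt(8 + (1/8 + 1/3)))**2*(-1/17)*67)**2 = ((1/9)*(sqrt(8 + 11/24))**2*(-1/17)*67)**2 = ((1/9)*(sqrt(203/24))**2*(-1/17)*67)**2 = ((1/9)*(sqrt(1218)/12)**2*(-1/17)*67)**2 = ((1/9)*(203/24)*(-1/17)*67)**2 = (-13601/3672)**2 = 184987201/13483584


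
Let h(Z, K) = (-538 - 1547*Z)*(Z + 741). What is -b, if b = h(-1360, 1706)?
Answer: 1301993458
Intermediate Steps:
h(Z, K) = (-538 - 1547*Z)*(741 + Z)
b = -1301993458 (b = -398658 - 1146865*(-1360) - 1547*(-1360)² = -398658 + 1559736400 - 1547*1849600 = -398658 + 1559736400 - 2861331200 = -1301993458)
-b = -1*(-1301993458) = 1301993458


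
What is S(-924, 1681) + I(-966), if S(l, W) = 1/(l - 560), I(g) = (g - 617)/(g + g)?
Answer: 41915/51198 ≈ 0.81868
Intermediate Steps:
I(g) = (-617 + g)/(2*g) (I(g) = (-617 + g)/((2*g)) = (-617 + g)*(1/(2*g)) = (-617 + g)/(2*g))
S(l, W) = 1/(-560 + l)
S(-924, 1681) + I(-966) = 1/(-560 - 924) + (½)*(-617 - 966)/(-966) = 1/(-1484) + (½)*(-1/966)*(-1583) = -1/1484 + 1583/1932 = 41915/51198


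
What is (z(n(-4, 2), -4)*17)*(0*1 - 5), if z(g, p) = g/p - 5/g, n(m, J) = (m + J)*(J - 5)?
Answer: 595/3 ≈ 198.33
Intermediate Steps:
n(m, J) = (-5 + J)*(J + m) (n(m, J) = (J + m)*(-5 + J) = (-5 + J)*(J + m))
z(g, p) = -5/g + g/p
(z(n(-4, 2), -4)*17)*(0*1 - 5) = ((-5/(2**2 - 5*2 - 5*(-4) + 2*(-4)) + (2**2 - 5*2 - 5*(-4) + 2*(-4))/(-4))*17)*(0*1 - 5) = ((-5/(4 - 10 + 20 - 8) + (4 - 10 + 20 - 8)*(-1/4))*17)*(0 - 5) = ((-5/6 + 6*(-1/4))*17)*(-5) = ((-5*1/6 - 3/2)*17)*(-5) = ((-5/6 - 3/2)*17)*(-5) = -7/3*17*(-5) = -119/3*(-5) = 595/3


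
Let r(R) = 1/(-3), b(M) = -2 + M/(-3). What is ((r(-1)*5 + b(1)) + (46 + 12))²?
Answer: 2916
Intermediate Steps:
b(M) = -2 - M/3 (b(M) = -2 + M*(-⅓) = -2 - M/3)
r(R) = -⅓
((r(-1)*5 + b(1)) + (46 + 12))² = ((-⅓*5 + (-2 - ⅓*1)) + (46 + 12))² = ((-5/3 + (-2 - ⅓)) + 58)² = ((-5/3 - 7/3) + 58)² = (-4 + 58)² = 54² = 2916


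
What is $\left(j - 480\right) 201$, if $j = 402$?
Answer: $-15678$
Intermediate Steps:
$\left(j - 480\right) 201 = \left(402 - 480\right) 201 = \left(-78\right) 201 = -15678$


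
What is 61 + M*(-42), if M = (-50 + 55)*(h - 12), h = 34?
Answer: -4559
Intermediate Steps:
M = 110 (M = (-50 + 55)*(34 - 12) = 5*22 = 110)
61 + M*(-42) = 61 + 110*(-42) = 61 - 4620 = -4559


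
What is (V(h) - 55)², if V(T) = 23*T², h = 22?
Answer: 122699929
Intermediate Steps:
(V(h) - 55)² = (23*22² - 55)² = (23*484 - 55)² = (11132 - 55)² = 11077² = 122699929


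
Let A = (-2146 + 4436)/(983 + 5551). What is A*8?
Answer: 9160/3267 ≈ 2.8038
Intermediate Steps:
A = 1145/3267 (A = 2290/6534 = 2290*(1/6534) = 1145/3267 ≈ 0.35047)
A*8 = (1145/3267)*8 = 9160/3267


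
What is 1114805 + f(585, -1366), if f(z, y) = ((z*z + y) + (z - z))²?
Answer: 116185972686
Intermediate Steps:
f(z, y) = (y + z²)² (f(z, y) = ((z² + y) + 0)² = ((y + z²) + 0)² = (y + z²)²)
1114805 + f(585, -1366) = 1114805 + (-1366 + 585²)² = 1114805 + (-1366 + 342225)² = 1114805 + 340859² = 1114805 + 116184857881 = 116185972686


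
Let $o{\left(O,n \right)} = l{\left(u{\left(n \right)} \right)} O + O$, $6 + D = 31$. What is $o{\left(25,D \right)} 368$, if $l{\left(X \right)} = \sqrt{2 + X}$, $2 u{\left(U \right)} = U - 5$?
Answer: $9200 + 18400 \sqrt{3} \approx 41070.0$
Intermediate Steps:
$D = 25$ ($D = -6 + 31 = 25$)
$u{\left(U \right)} = - \frac{5}{2} + \frac{U}{2}$ ($u{\left(U \right)} = \frac{U - 5}{2} = \frac{-5 + U}{2} = - \frac{5}{2} + \frac{U}{2}$)
$o{\left(O,n \right)} = O + O \sqrt{- \frac{1}{2} + \frac{n}{2}}$ ($o{\left(O,n \right)} = \sqrt{2 + \left(- \frac{5}{2} + \frac{n}{2}\right)} O + O = \sqrt{- \frac{1}{2} + \frac{n}{2}} O + O = O \sqrt{- \frac{1}{2} + \frac{n}{2}} + O = O + O \sqrt{- \frac{1}{2} + \frac{n}{2}}$)
$o{\left(25,D \right)} 368 = \frac{1}{2} \cdot 25 \left(2 + \sqrt{-2 + 2 \cdot 25}\right) 368 = \frac{1}{2} \cdot 25 \left(2 + \sqrt{-2 + 50}\right) 368 = \frac{1}{2} \cdot 25 \left(2 + \sqrt{48}\right) 368 = \frac{1}{2} \cdot 25 \left(2 + 4 \sqrt{3}\right) 368 = \left(25 + 50 \sqrt{3}\right) 368 = 9200 + 18400 \sqrt{3}$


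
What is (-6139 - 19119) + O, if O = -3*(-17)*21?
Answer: -24187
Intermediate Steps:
O = 1071 (O = 51*21 = 1071)
(-6139 - 19119) + O = (-6139 - 19119) + 1071 = -25258 + 1071 = -24187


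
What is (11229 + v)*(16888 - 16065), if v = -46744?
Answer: -29228845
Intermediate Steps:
(11229 + v)*(16888 - 16065) = (11229 - 46744)*(16888 - 16065) = -35515*823 = -29228845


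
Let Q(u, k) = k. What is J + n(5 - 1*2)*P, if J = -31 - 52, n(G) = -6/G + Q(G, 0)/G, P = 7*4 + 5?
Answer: -149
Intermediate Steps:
P = 33 (P = 28 + 5 = 33)
n(G) = -6/G (n(G) = -6/G + 0/G = -6/G + 0 = -6/G)
J = -83
J + n(5 - 1*2)*P = -83 - 6/(5 - 1*2)*33 = -83 - 6/(5 - 2)*33 = -83 - 6/3*33 = -83 - 6*1/3*33 = -83 - 2*33 = -83 - 66 = -149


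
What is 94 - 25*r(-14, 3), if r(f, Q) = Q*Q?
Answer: -131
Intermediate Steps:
r(f, Q) = Q²
94 - 25*r(-14, 3) = 94 - 25*3² = 94 - 25*9 = 94 - 225 = -131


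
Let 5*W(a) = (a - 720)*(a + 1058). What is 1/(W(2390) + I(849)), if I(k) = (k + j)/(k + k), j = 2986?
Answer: 1698/1955474971 ≈ 8.6833e-7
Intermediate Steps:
W(a) = (-720 + a)*(1058 + a)/5 (W(a) = ((a - 720)*(a + 1058))/5 = ((-720 + a)*(1058 + a))/5 = (-720 + a)*(1058 + a)/5)
I(k) = (2986 + k)/(2*k) (I(k) = (k + 2986)/(k + k) = (2986 + k)/((2*k)) = (2986 + k)*(1/(2*k)) = (2986 + k)/(2*k))
1/(W(2390) + I(849)) = 1/((-152352 + (⅕)*2390² + (338/5)*2390) + (½)*(2986 + 849)/849) = 1/((-152352 + (⅕)*5712100 + 161564) + (½)*(1/849)*3835) = 1/((-152352 + 1142420 + 161564) + 3835/1698) = 1/(1151632 + 3835/1698) = 1/(1955474971/1698) = 1698/1955474971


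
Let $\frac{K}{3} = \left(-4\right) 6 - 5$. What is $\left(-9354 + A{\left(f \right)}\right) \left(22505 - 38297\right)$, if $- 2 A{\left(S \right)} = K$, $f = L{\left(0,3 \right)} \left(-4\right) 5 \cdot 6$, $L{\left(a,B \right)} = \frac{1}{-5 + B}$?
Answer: $147031416$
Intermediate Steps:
$f = 60$ ($f = \frac{1}{-5 + 3} \left(-4\right) 5 \cdot 6 = \frac{1}{-2} \left(-4\right) 5 \cdot 6 = \left(- \frac{1}{2}\right) \left(-4\right) 5 \cdot 6 = 2 \cdot 5 \cdot 6 = 10 \cdot 6 = 60$)
$K = -87$ ($K = 3 \left(\left(-4\right) 6 - 5\right) = 3 \left(-24 - 5\right) = 3 \left(-29\right) = -87$)
$A{\left(S \right)} = \frac{87}{2}$ ($A{\left(S \right)} = \left(- \frac{1}{2}\right) \left(-87\right) = \frac{87}{2}$)
$\left(-9354 + A{\left(f \right)}\right) \left(22505 - 38297\right) = \left(-9354 + \frac{87}{2}\right) \left(22505 - 38297\right) = \left(- \frac{18621}{2}\right) \left(-15792\right) = 147031416$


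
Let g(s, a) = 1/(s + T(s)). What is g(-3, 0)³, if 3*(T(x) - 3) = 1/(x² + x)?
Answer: 5832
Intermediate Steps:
T(x) = 3 + 1/(3*(x + x²)) (T(x) = 3 + 1/(3*(x² + x)) = 3 + 1/(3*(x + x²)))
g(s, a) = 1/(s + (1 + 9*s + 9*s²)/(3*s*(1 + s)))
g(-3, 0)³ = (3*(-3)*(1 - 3)/(1 + 3*(-3)³ + 9*(-3) + 12*(-3)²))³ = (3*(-3)*(-2)/(1 + 3*(-27) - 27 + 12*9))³ = (3*(-3)*(-2)/(1 - 81 - 27 + 108))³ = (3*(-3)*(-2)/1)³ = (3*(-3)*1*(-2))³ = 18³ = 5832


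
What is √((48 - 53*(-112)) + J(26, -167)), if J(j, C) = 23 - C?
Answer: 21*√14 ≈ 78.575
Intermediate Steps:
√((48 - 53*(-112)) + J(26, -167)) = √((48 - 53*(-112)) + (23 - 1*(-167))) = √((48 + 5936) + (23 + 167)) = √(5984 + 190) = √6174 = 21*√14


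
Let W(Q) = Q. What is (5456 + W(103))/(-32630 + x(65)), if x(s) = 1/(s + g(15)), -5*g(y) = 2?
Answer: -1795557/10539485 ≈ -0.17036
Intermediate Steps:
g(y) = -⅖ (g(y) = -⅕*2 = -⅖)
x(s) = 1/(-⅖ + s) (x(s) = 1/(s - ⅖) = 1/(-⅖ + s))
(5456 + W(103))/(-32630 + x(65)) = (5456 + 103)/(-32630 + 5/(-2 + 5*65)) = 5559/(-32630 + 5/(-2 + 325)) = 5559/(-32630 + 5/323) = 5559/(-10539485/323) = 5559*(-323/10539485) = -1795557/10539485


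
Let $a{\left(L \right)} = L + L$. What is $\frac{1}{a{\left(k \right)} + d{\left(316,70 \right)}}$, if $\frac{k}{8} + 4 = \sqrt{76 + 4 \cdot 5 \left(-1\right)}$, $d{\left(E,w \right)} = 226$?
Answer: $\frac{81}{5954} - \frac{8 \sqrt{14}}{2977} \approx 0.0035495$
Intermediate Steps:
$k = -32 + 16 \sqrt{14}$ ($k = -32 + 8 \sqrt{76 + 4 \cdot 5 \left(-1\right)} = -32 + 8 \sqrt{76 + 20 \left(-1\right)} = -32 + 8 \sqrt{76 - 20} = -32 + 8 \sqrt{56} = -32 + 8 \cdot 2 \sqrt{14} = -32 + 16 \sqrt{14} \approx 27.867$)
$a{\left(L \right)} = 2 L$
$\frac{1}{a{\left(k \right)} + d{\left(316,70 \right)}} = \frac{1}{2 \left(-32 + 16 \sqrt{14}\right) + 226} = \frac{1}{\left(-64 + 32 \sqrt{14}\right) + 226} = \frac{1}{162 + 32 \sqrt{14}}$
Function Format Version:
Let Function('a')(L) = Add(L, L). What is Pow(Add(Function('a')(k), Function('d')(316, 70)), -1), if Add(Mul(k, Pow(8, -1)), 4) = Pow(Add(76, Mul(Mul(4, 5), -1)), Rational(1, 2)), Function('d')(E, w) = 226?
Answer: Add(Rational(81, 5954), Mul(Rational(-8, 2977), Pow(14, Rational(1, 2)))) ≈ 0.0035495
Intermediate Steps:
k = Add(-32, Mul(16, Pow(14, Rational(1, 2)))) (k = Add(-32, Mul(8, Pow(Add(76, Mul(Mul(4, 5), -1)), Rational(1, 2)))) = Add(-32, Mul(8, Pow(Add(76, Mul(20, -1)), Rational(1, 2)))) = Add(-32, Mul(8, Pow(Add(76, -20), Rational(1, 2)))) = Add(-32, Mul(8, Pow(56, Rational(1, 2)))) = Add(-32, Mul(8, Mul(2, Pow(14, Rational(1, 2))))) = Add(-32, Mul(16, Pow(14, Rational(1, 2)))) ≈ 27.867)
Function('a')(L) = Mul(2, L)
Pow(Add(Function('a')(k), Function('d')(316, 70)), -1) = Pow(Add(Mul(2, Add(-32, Mul(16, Pow(14, Rational(1, 2))))), 226), -1) = Pow(Add(Add(-64, Mul(32, Pow(14, Rational(1, 2)))), 226), -1) = Pow(Add(162, Mul(32, Pow(14, Rational(1, 2)))), -1)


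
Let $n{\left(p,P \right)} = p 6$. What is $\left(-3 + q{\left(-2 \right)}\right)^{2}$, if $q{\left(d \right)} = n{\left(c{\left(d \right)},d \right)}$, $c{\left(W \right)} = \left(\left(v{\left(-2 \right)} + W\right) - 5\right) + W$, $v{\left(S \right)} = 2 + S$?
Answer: $3249$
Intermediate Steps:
$c{\left(W \right)} = -5 + 2 W$ ($c{\left(W \right)} = \left(\left(\left(2 - 2\right) + W\right) - 5\right) + W = \left(\left(0 + W\right) - 5\right) + W = \left(W - 5\right) + W = \left(-5 + W\right) + W = -5 + 2 W$)
$n{\left(p,P \right)} = 6 p$
$q{\left(d \right)} = -30 + 12 d$ ($q{\left(d \right)} = 6 \left(-5 + 2 d\right) = -30 + 12 d$)
$\left(-3 + q{\left(-2 \right)}\right)^{2} = \left(-3 + \left(-30 + 12 \left(-2\right)\right)\right)^{2} = \left(-3 - 54\right)^{2} = \left(-57\right)^{2} = 3249$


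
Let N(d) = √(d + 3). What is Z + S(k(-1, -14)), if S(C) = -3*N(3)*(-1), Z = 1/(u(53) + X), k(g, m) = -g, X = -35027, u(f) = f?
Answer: -1/34974 + 3*√6 ≈ 7.3484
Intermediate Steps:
N(d) = √(3 + d)
Z = -1/34974 (Z = 1/(53 - 35027) = 1/(-34974) = -1/34974 ≈ -2.8593e-5)
S(C) = 3*√6 (S(C) = -3*√(3 + 3)*(-1) = -3*√6*(-1) = 3*√6)
Z + S(k(-1, -14)) = -1/34974 + 3*√6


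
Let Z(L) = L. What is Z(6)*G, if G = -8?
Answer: -48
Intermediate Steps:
Z(6)*G = 6*(-8) = -48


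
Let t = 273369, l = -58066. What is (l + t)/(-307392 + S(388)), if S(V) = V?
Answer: -9361/13348 ≈ -0.70130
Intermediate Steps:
(l + t)/(-307392 + S(388)) = (-58066 + 273369)/(-307392 + 388) = 215303/(-307004) = 215303*(-1/307004) = -9361/13348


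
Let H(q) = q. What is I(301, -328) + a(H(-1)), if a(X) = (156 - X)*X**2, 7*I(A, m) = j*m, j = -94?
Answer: 31931/7 ≈ 4561.6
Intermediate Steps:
I(A, m) = -94*m/7 (I(A, m) = (-94*m)/7 = -94*m/7)
a(X) = X**2*(156 - X)
I(301, -328) + a(H(-1)) = -94/7*(-328) + (-1)**2*(156 - 1*(-1)) = 30832/7 + 1*(156 + 1) = 30832/7 + 1*157 = 30832/7 + 157 = 31931/7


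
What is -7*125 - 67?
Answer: -942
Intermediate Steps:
-7*125 - 67 = -875 - 67 = -942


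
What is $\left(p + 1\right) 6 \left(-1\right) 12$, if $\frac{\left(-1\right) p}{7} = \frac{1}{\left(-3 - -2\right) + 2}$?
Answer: $432$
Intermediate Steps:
$p = -7$ ($p = - \frac{7}{\left(-3 - -2\right) + 2} = - \frac{7}{\left(-3 + 2\right) + 2} = - \frac{7}{-1 + 2} = - \frac{7}{1} = \left(-7\right) 1 = -7$)
$\left(p + 1\right) 6 \left(-1\right) 12 = \left(-7 + 1\right) 6 \left(-1\right) 12 = \left(-6\right) 6 \left(-1\right) 12 = \left(-36\right) \left(-1\right) 12 = 36 \cdot 12 = 432$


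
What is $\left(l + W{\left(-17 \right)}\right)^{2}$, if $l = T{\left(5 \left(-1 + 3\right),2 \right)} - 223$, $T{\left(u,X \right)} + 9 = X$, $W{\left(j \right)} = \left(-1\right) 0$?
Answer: $52900$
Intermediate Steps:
$W{\left(j \right)} = 0$
$T{\left(u,X \right)} = -9 + X$
$l = -230$ ($l = \left(-9 + 2\right) - 223 = -7 - 223 = -230$)
$\left(l + W{\left(-17 \right)}\right)^{2} = \left(-230 + 0\right)^{2} = \left(-230\right)^{2} = 52900$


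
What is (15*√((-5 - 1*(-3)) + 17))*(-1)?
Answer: -15*√15 ≈ -58.095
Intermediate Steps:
(15*√((-5 - 1*(-3)) + 17))*(-1) = (15*√((-5 + 3) + 17))*(-1) = (15*√(-2 + 17))*(-1) = (15*√15)*(-1) = -15*√15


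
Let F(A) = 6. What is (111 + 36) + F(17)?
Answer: 153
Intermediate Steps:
(111 + 36) + F(17) = (111 + 36) + 6 = 147 + 6 = 153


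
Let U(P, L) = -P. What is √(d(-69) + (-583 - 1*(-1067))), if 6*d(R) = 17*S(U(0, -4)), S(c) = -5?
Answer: √16914/6 ≈ 21.676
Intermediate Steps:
d(R) = -85/6 (d(R) = (17*(-5))/6 = (⅙)*(-85) = -85/6)
√(d(-69) + (-583 - 1*(-1067))) = √(-85/6 + (-583 - 1*(-1067))) = √(-85/6 + (-583 + 1067)) = √(-85/6 + 484) = √(2819/6) = √16914/6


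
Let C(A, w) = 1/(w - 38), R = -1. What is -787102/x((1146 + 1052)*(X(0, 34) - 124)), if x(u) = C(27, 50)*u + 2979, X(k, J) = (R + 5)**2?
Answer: 787102/16803 ≈ 46.843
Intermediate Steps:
X(k, J) = 16 (X(k, J) = (-1 + 5)**2 = 4**2 = 16)
C(A, w) = 1/(-38 + w)
x(u) = 2979 + u/12 (x(u) = u/(-38 + 50) + 2979 = u/12 + 2979 = 2979 + u/12)
-787102/x((1146 + 1052)*(X(0, 34) - 124)) = -787102/(2979 + ((1146 + 1052)*(16 - 124))/12) = -787102/(2979 + (2198*(-108))/12) = -787102/(2979 + (1/12)*(-237384)) = -787102/(2979 - 19782) = -787102/(-16803) = -787102*(-1/16803) = 787102/16803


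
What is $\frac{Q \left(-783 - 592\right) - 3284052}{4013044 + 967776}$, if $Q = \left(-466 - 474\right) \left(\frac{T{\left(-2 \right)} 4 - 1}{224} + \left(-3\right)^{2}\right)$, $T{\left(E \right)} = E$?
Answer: $\frac{464604963}{278925920} \approx 1.6657$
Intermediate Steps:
$Q = - \frac{471645}{56}$ ($Q = \left(-466 - 474\right) \left(\frac{\left(-2\right) 4 - 1}{224} + \left(-3\right)^{2}\right) = - 940 \left(\left(-8 - 1\right) \frac{1}{224} + 9\right) = - 940 \left(\left(-9\right) \frac{1}{224} + 9\right) = - 940 \left(- \frac{9}{224} + 9\right) = \left(-940\right) \frac{2007}{224} = - \frac{471645}{56} \approx -8422.2$)
$\frac{Q \left(-783 - 592\right) - 3284052}{4013044 + 967776} = \frac{- \frac{471645 \left(-783 - 592\right)}{56} - 3284052}{4013044 + 967776} = \frac{\left(- \frac{471645}{56}\right) \left(-1375\right) - 3284052}{4980820} = \left(\frac{648511875}{56} - 3284052\right) \frac{1}{4980820} = \frac{464604963}{56} \cdot \frac{1}{4980820} = \frac{464604963}{278925920}$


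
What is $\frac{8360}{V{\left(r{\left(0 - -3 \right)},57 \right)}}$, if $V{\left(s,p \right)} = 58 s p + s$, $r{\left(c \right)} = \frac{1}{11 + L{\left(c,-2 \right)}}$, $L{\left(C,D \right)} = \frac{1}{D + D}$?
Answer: $\frac{89870}{3307} \approx 27.176$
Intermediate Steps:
$L{\left(C,D \right)} = \frac{1}{2 D}$
$r{\left(c \right)} = \frac{4}{43}$ ($r{\left(c \right)} = \frac{1}{11 + \frac{1}{2 \left(-2\right)}} = \frac{1}{11 + \frac{1}{2} \left(- \frac{1}{2}\right)} = \frac{1}{11 - \frac{1}{4}} = \frac{1}{\frac{43}{4}} = \frac{4}{43}$)
$V{\left(s,p \right)} = s + 58 p s$ ($V{\left(s,p \right)} = 58 p s + s = s + 58 p s$)
$\frac{8360}{V{\left(r{\left(0 - -3 \right)},57 \right)}} = \frac{8360}{\frac{4}{43} \left(1 + 58 \cdot 57\right)} = \frac{8360}{\frac{4}{43} \left(1 + 3306\right)} = \frac{8360}{\frac{4}{43} \cdot 3307} = \frac{8360}{\frac{13228}{43}} = 8360 \cdot \frac{43}{13228} = \frac{89870}{3307}$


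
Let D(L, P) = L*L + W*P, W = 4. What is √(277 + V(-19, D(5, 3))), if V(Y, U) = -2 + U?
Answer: 2*√78 ≈ 17.664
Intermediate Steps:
D(L, P) = L² + 4*P (D(L, P) = L*L + 4*P = L² + 4*P)
√(277 + V(-19, D(5, 3))) = √(277 + (-2 + (5² + 4*3))) = √(277 + (-2 + (25 + 12))) = √(277 + (-2 + 37)) = √(277 + 35) = √312 = 2*√78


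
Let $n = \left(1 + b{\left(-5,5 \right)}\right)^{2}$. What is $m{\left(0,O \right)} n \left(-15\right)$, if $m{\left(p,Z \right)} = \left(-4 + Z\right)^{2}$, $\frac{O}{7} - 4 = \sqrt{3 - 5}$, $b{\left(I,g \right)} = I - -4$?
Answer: $0$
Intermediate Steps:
$b{\left(I,g \right)} = 4 + I$ ($b{\left(I,g \right)} = I + 4 = 4 + I$)
$O = 28 + 7 i \sqrt{2}$ ($O = 28 + 7 \sqrt{3 - 5} = 28 + 7 \sqrt{-2} = 28 + 7 i \sqrt{2} \approx 28.0 + 9.8995 i$)
$n = 0$ ($n = \left(1 + \left(4 - 5\right)\right)^{2} = \left(1 - 1\right)^{2} = 0^{2} = 0$)
$m{\left(0,O \right)} n \left(-15\right) = \left(-4 + \left(28 + 7 i \sqrt{2}\right)\right)^{2} \cdot 0 \left(-15\right) = \left(24 + 7 i \sqrt{2}\right)^{2} \cdot 0 \left(-15\right) = 0 \left(-15\right) = 0$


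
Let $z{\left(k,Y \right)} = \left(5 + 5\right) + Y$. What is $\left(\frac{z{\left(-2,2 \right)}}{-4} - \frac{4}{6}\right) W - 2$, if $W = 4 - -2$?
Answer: $-24$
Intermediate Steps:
$z{\left(k,Y \right)} = 10 + Y$
$W = 6$ ($W = 4 + 2 = 6$)
$\left(\frac{z{\left(-2,2 \right)}}{-4} - \frac{4}{6}\right) W - 2 = \left(\frac{10 + 2}{-4} - \frac{4}{6}\right) 6 - 2 = \left(12 \left(- \frac{1}{4}\right) - \frac{2}{3}\right) 6 - 2 = \left(-3 - \frac{2}{3}\right) 6 - 2 = \left(- \frac{11}{3}\right) 6 - 2 = -22 - 2 = -24$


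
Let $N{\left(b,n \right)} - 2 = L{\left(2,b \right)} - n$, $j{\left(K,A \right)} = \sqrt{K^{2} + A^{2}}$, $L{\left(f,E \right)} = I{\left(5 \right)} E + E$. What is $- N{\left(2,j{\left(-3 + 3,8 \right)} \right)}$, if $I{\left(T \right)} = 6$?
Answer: $-8$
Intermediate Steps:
$L{\left(f,E \right)} = 7 E$ ($L{\left(f,E \right)} = 6 E + E = 7 E$)
$j{\left(K,A \right)} = \sqrt{A^{2} + K^{2}}$
$N{\left(b,n \right)} = 2 - n + 7 b$ ($N{\left(b,n \right)} = 2 + \left(7 b - n\right) = 2 + \left(- n + 7 b\right) = 2 - n + 7 b$)
$- N{\left(2,j{\left(-3 + 3,8 \right)} \right)} = - (2 - \sqrt{8^{2} + \left(-3 + 3\right)^{2}} + 7 \cdot 2) = - (2 - \sqrt{64 + 0^{2}} + 14) = - (2 - \sqrt{64 + 0} + 14) = - (2 - \sqrt{64} + 14) = - (2 - 8 + 14) = \left(-1\right) 8 = -8$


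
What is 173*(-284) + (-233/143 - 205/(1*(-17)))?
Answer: -119414538/2431 ≈ -49122.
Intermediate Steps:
173*(-284) + (-233/143 - 205/(1*(-17))) = -49132 + (-233*1/143 - 205/(-17)) = -49132 + (-233/143 - 205*(-1/17)) = -49132 + (-233/143 + 205/17) = -49132 + 25354/2431 = -119414538/2431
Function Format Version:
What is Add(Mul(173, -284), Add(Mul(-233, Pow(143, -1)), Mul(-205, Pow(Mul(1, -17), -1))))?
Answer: Rational(-119414538, 2431) ≈ -49122.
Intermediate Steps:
Add(Mul(173, -284), Add(Mul(-233, Pow(143, -1)), Mul(-205, Pow(Mul(1, -17), -1)))) = Add(-49132, Add(Mul(-233, Rational(1, 143)), Mul(-205, Pow(-17, -1)))) = Add(-49132, Add(Rational(-233, 143), Mul(-205, Rational(-1, 17)))) = Add(-49132, Add(Rational(-233, 143), Rational(205, 17))) = Add(-49132, Rational(25354, 2431)) = Rational(-119414538, 2431)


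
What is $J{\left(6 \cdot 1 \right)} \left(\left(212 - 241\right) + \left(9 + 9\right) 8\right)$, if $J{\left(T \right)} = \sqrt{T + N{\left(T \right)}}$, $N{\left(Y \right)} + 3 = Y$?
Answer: $345$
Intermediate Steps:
$N{\left(Y \right)} = -3 + Y$
$J{\left(T \right)} = \sqrt{-3 + 2 T}$ ($J{\left(T \right)} = \sqrt{T + \left(-3 + T\right)} = \sqrt{-3 + 2 T}$)
$J{\left(6 \cdot 1 \right)} \left(\left(212 - 241\right) + \left(9 + 9\right) 8\right) = \sqrt{-3 + 2 \cdot 6 \cdot 1} \left(\left(212 - 241\right) + \left(9 + 9\right) 8\right) = \sqrt{-3 + 2 \cdot 6} \left(-29 + 18 \cdot 8\right) = \sqrt{-3 + 12} \left(-29 + 144\right) = \sqrt{9} \cdot 115 = 3 \cdot 115 = 345$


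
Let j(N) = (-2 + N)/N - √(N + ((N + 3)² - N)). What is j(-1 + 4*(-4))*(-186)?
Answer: 40734/17 ≈ 2396.1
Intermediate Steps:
j(N) = -√((3 + N)²) + (-2 + N)/N (j(N) = (-2 + N)/N - √(N + ((3 + N)² - N)) = (-2 + N)/N - √((3 + N)²) = -√((3 + N)²) + (-2 + N)/N)
j(-1 + 4*(-4))*(-186) = (1 - √((3 + (-1 + 4*(-4)))²) - 2/(-1 + 4*(-4)))*(-186) = (1 - √((3 + (-1 - 16))²) - 2/(-1 - 16))*(-186) = (1 - √((3 - 17)²) - 2/(-17))*(-186) = (1 - √((-14)²) - 2*(-1/17))*(-186) = (1 - √196 + 2/17)*(-186) = (1 - 1*14 + 2/17)*(-186) = (1 - 14 + 2/17)*(-186) = -219/17*(-186) = 40734/17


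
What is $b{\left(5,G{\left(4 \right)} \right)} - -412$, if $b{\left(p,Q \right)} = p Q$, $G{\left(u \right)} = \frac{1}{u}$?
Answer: $\frac{1653}{4} \approx 413.25$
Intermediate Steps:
$b{\left(p,Q \right)} = Q p$
$b{\left(5,G{\left(4 \right)} \right)} - -412 = \frac{1}{4} \cdot 5 - -412 = \frac{1}{4} \cdot 5 + 412 = \frac{5}{4} + 412 = \frac{1653}{4}$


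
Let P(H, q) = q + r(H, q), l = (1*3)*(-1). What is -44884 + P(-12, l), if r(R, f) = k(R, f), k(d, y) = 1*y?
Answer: -44890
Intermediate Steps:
k(d, y) = y
r(R, f) = f
l = -3 (l = 3*(-1) = -3)
P(H, q) = 2*q (P(H, q) = q + q = 2*q)
-44884 + P(-12, l) = -44884 + 2*(-3) = -44884 - 6 = -44890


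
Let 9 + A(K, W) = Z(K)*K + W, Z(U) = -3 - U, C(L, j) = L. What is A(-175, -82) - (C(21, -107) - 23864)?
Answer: -6348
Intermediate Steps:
A(K, W) = -9 + W + K*(-3 - K) (A(K, W) = -9 + ((-3 - K)*K + W) = -9 + (K*(-3 - K) + W) = -9 + (W + K*(-3 - K)) = -9 + W + K*(-3 - K))
A(-175, -82) - (C(21, -107) - 23864) = (-9 - 82 - 1*(-175)*(3 - 175)) - (21 - 23864) = (-9 - 82 - 1*(-175)*(-172)) - 1*(-23843) = (-9 - 82 - 30100) + 23843 = -30191 + 23843 = -6348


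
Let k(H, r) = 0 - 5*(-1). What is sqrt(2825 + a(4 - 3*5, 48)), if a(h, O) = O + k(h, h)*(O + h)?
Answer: sqrt(3058) ≈ 55.299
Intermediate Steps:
k(H, r) = 5 (k(H, r) = 0 + 5 = 5)
a(h, O) = 5*h + 6*O (a(h, O) = O + 5*(O + h) = O + (5*O + 5*h) = 5*h + 6*O)
sqrt(2825 + a(4 - 3*5, 48)) = sqrt(2825 + (5*(4 - 3*5) + 6*48)) = sqrt(2825 + (5*(4 - 15) + 288)) = sqrt(2825 + (5*(-11) + 288)) = sqrt(2825 + (-55 + 288)) = sqrt(2825 + 233) = sqrt(3058)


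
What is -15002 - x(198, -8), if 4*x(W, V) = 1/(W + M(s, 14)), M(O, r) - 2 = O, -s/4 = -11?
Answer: -14641953/976 ≈ -15002.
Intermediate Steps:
s = 44 (s = -4*(-11) = 44)
M(O, r) = 2 + O
x(W, V) = 1/(4*(46 + W)) (x(W, V) = 1/(4*(W + (2 + 44))) = 1/(4*(W + 46)) = 1/(4*(46 + W)))
-15002 - x(198, -8) = -15002 - 1/(4*(46 + 198)) = -15002 - 1/(4*244) = -15002 - 1*1/976 = -15002 - 1/976 = -14641953/976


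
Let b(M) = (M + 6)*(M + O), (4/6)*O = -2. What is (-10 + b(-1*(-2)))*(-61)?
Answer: 1098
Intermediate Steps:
O = -3 (O = (3/2)*(-2) = -3)
b(M) = (-3 + M)*(6 + M) (b(M) = (M + 6)*(M - 3) = (6 + M)*(-3 + M) = (-3 + M)*(6 + M))
(-10 + b(-1*(-2)))*(-61) = (-10 + (-18 + (-1*(-2))² + 3*(-1*(-2))))*(-61) = (-10 + (-18 + 2² + 3*2))*(-61) = (-10 + (-18 + 4 + 6))*(-61) = (-10 - 8)*(-61) = -18*(-61) = 1098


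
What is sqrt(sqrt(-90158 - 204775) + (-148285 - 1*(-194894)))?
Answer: sqrt(46609 + I*sqrt(294933)) ≈ 215.89 + 1.258*I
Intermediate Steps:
sqrt(sqrt(-90158 - 204775) + (-148285 - 1*(-194894))) = sqrt(sqrt(-294933) + (-148285 + 194894)) = sqrt(I*sqrt(294933) + 46609) = sqrt(46609 + I*sqrt(294933))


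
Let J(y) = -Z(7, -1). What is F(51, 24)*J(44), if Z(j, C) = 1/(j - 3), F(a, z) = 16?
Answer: -4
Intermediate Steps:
Z(j, C) = 1/(-3 + j)
J(y) = -¼ (J(y) = -1/(-3 + 7) = -1/4 = -1*¼ = -¼)
F(51, 24)*J(44) = 16*(-¼) = -4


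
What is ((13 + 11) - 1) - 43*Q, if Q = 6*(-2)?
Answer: 539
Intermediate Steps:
Q = -12
((13 + 11) - 1) - 43*Q = ((13 + 11) - 1) - 43*(-12) = (24 - 1) + 516 = 23 + 516 = 539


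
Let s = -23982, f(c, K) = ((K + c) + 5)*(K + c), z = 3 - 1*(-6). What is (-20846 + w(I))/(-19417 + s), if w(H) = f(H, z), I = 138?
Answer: -1498/43399 ≈ -0.034517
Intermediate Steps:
z = 9 (z = 3 + 6 = 9)
f(c, K) = (K + c)*(5 + K + c) (f(c, K) = (5 + K + c)*(K + c) = (K + c)*(5 + K + c))
w(H) = 126 + H² + 23*H (w(H) = 9² + H² + 5*9 + 5*H + 2*9*H = 81 + H² + 45 + 5*H + 18*H = 126 + H² + 23*H)
(-20846 + w(I))/(-19417 + s) = (-20846 + (126 + 138² + 23*138))/(-19417 - 23982) = (-20846 + (126 + 19044 + 3174))/(-43399) = (-20846 + 22344)*(-1/43399) = 1498*(-1/43399) = -1498/43399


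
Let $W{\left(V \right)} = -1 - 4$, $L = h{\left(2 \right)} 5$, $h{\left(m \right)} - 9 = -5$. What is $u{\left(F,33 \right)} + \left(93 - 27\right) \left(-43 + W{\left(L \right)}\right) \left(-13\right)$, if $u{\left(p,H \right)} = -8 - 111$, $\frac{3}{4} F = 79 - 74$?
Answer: $41065$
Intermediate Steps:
$F = \frac{20}{3}$ ($F = \frac{4 \left(79 - 74\right)}{3} = \frac{4}{3} \cdot 5 = \frac{20}{3} \approx 6.6667$)
$h{\left(m \right)} = 4$ ($h{\left(m \right)} = 9 - 5 = 4$)
$L = 20$ ($L = 4 \cdot 5 = 20$)
$W{\left(V \right)} = -5$ ($W{\left(V \right)} = -1 - 4 = -5$)
$u{\left(p,H \right)} = -119$ ($u{\left(p,H \right)} = -8 - 111 = -119$)
$u{\left(F,33 \right)} + \left(93 - 27\right) \left(-43 + W{\left(L \right)}\right) \left(-13\right) = -119 + \left(93 - 27\right) \left(-43 - 5\right) \left(-13\right) = -119 + 66 \left(-48\right) \left(-13\right) = -119 - -41184 = -119 + 41184 = 41065$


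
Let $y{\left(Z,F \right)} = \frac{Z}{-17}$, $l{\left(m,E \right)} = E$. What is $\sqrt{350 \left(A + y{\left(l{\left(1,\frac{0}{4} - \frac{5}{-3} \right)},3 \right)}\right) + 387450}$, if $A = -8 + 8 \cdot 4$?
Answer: $\frac{10 \sqrt{10295166}}{51} \approx 629.14$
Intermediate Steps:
$y{\left(Z,F \right)} = - \frac{Z}{17}$ ($y{\left(Z,F \right)} = Z \left(- \frac{1}{17}\right) = - \frac{Z}{17}$)
$A = 24$ ($A = -8 + 32 = 24$)
$\sqrt{350 \left(A + y{\left(l{\left(1,\frac{0}{4} - \frac{5}{-3} \right)},3 \right)}\right) + 387450} = \sqrt{350 \left(24 - \frac{\frac{0}{4} - \frac{5}{-3}}{17}\right) + 387450} = \sqrt{350 \left(24 - \frac{0 \cdot \frac{1}{4} - - \frac{5}{3}}{17}\right) + 387450} = \sqrt{350 \left(24 - \frac{0 + \frac{5}{3}}{17}\right) + 387450} = \sqrt{350 \left(24 - \frac{5}{51}\right) + 387450} = \sqrt{350 \cdot \frac{1219}{51} + 387450} = \sqrt{\frac{426650}{51} + 387450} = \sqrt{\frac{20186600}{51}} = \frac{10 \sqrt{10295166}}{51}$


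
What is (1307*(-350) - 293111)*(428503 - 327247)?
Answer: -75998804616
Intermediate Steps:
(1307*(-350) - 293111)*(428503 - 327247) = (-457450 - 293111)*101256 = -750561*101256 = -75998804616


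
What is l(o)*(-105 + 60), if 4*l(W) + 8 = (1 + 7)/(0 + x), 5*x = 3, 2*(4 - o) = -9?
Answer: -60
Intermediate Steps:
o = 17/2 (o = 4 - ½*(-9) = 4 + 9/2 = 17/2 ≈ 8.5000)
x = ⅗ (x = (⅕)*3 = ⅗ ≈ 0.60000)
l(W) = 4/3 (l(W) = -2 + ((1 + 7)/(0 + ⅗))/4 = -2 + (8/(⅗))/4 = -2 + (8*(5/3))/4 = -2 + (¼)*(40/3) = -2 + 10/3 = 4/3)
l(o)*(-105 + 60) = 4*(-105 + 60)/3 = (4/3)*(-45) = -60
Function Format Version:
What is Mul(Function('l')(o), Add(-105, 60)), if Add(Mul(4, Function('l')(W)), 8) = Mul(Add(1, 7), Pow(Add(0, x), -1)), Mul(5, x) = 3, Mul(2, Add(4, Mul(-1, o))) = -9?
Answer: -60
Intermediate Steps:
o = Rational(17, 2) (o = Add(4, Mul(Rational(-1, 2), -9)) = Add(4, Rational(9, 2)) = Rational(17, 2) ≈ 8.5000)
x = Rational(3, 5) (x = Mul(Rational(1, 5), 3) = Rational(3, 5) ≈ 0.60000)
Function('l')(W) = Rational(4, 3) (Function('l')(W) = Add(-2, Mul(Rational(1, 4), Mul(Add(1, 7), Pow(Add(0, Rational(3, 5)), -1)))) = Add(-2, Mul(Rational(1, 4), Mul(8, Pow(Rational(3, 5), -1)))) = Add(-2, Mul(Rational(1, 4), Mul(8, Rational(5, 3)))) = Add(-2, Mul(Rational(1, 4), Rational(40, 3))) = Add(-2, Rational(10, 3)) = Rational(4, 3))
Mul(Function('l')(o), Add(-105, 60)) = Mul(Rational(4, 3), Add(-105, 60)) = Mul(Rational(4, 3), -45) = -60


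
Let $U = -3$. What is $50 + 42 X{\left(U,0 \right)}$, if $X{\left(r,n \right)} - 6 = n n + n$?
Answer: $302$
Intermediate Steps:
$X{\left(r,n \right)} = 6 + n + n^{2}$ ($X{\left(r,n \right)} = 6 + \left(n n + n\right) = 6 + \left(n^{2} + n\right) = 6 + \left(n + n^{2}\right) = 6 + n + n^{2}$)
$50 + 42 X{\left(U,0 \right)} = 50 + 42 \left(6 + 0 + 0^{2}\right) = 50 + 42 \left(6 + 0 + 0\right) = 50 + 42 \cdot 6 = 50 + 252 = 302$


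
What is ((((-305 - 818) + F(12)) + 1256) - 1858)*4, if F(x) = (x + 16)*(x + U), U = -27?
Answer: -8580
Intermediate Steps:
F(x) = (-27 + x)*(16 + x) (F(x) = (x + 16)*(x - 27) = (16 + x)*(-27 + x) = (-27 + x)*(16 + x))
((((-305 - 818) + F(12)) + 1256) - 1858)*4 = ((((-305 - 818) + (-432 + 12² - 11*12)) + 1256) - 1858)*4 = (((-1123 + (-432 + 144 - 132)) + 1256) - 1858)*4 = (((-1123 - 420) + 1256) - 1858)*4 = ((-1543 + 1256) - 1858)*4 = (-287 - 1858)*4 = -2145*4 = -8580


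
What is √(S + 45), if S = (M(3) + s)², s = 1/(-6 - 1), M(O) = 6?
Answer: √3886/7 ≈ 8.9054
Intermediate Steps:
s = -⅐ (s = 1/(-7) = -⅐ ≈ -0.14286)
S = 1681/49 (S = (6 - ⅐)² = (41/7)² = 1681/49 ≈ 34.306)
√(S + 45) = √(1681/49 + 45) = √(3886/49) = √3886/7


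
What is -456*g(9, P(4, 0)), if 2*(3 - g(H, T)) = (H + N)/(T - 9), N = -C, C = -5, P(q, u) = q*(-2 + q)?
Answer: -4560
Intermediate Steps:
N = 5 (N = -1*(-5) = 5)
g(H, T) = 3 - (5 + H)/(2*(-9 + T)) (g(H, T) = 3 - (H + 5)/(2*(T - 9)) = 3 - (5 + H)/(2*(-9 + T)))
-456*g(9, P(4, 0)) = -228*(-59 - 1*9 + 6*(4*(-2 + 4)))/(-9 + 4*(-2 + 4)) = -228*(-59 - 9 + 6*(4*2))/(-9 + 4*2) = -228*(-59 - 9 + 6*8)/(-9 + 8) = -228*(-59 - 9 + 48)/(-1) = -228*(-1)*(-20) = -456*10 = -4560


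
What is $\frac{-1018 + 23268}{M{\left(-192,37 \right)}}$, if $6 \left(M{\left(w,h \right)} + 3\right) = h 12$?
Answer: $\frac{22250}{71} \approx 313.38$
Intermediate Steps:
$M{\left(w,h \right)} = -3 + 2 h$ ($M{\left(w,h \right)} = -3 + \frac{h 12}{6} = -3 + \frac{12 h}{6} = -3 + 2 h$)
$\frac{-1018 + 23268}{M{\left(-192,37 \right)}} = \frac{-1018 + 23268}{-3 + 2 \cdot 37} = \frac{22250}{-3 + 74} = \frac{22250}{71}$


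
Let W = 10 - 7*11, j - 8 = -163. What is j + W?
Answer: -222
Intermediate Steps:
j = -155 (j = 8 - 163 = -155)
W = -67 (W = 10 - 77 = -67)
j + W = -155 - 67 = -222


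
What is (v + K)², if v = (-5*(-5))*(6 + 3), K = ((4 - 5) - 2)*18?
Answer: 29241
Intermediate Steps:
K = -54 (K = (-1 - 2)*18 = -3*18 = -54)
v = 225 (v = 25*9 = 225)
(v + K)² = (225 - 54)² = 171² = 29241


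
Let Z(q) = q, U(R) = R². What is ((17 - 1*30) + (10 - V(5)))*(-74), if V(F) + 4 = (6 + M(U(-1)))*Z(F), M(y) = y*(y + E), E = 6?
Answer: 4736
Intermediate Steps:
M(y) = y*(6 + y) (M(y) = y*(y + 6) = y*(6 + y))
V(F) = -4 + 13*F (V(F) = -4 + (6 + (-1)²*(6 + (-1)²))*F = -4 + (6 + 1*(6 + 1))*F = -4 + (6 + 1*7)*F = -4 + (6 + 7)*F = -4 + 13*F)
((17 - 1*30) + (10 - V(5)))*(-74) = ((17 - 1*30) + (10 - (-4 + 13*5)))*(-74) = ((17 - 30) + (10 - (-4 + 65)))*(-74) = (-13 + (10 - 1*61))*(-74) = (-13 + (10 - 61))*(-74) = (-13 - 51)*(-74) = -64*(-74) = 4736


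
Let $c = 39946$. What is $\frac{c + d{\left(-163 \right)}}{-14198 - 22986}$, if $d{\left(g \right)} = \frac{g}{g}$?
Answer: $- \frac{39947}{37184} \approx -1.0743$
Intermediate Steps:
$d{\left(g \right)} = 1$
$\frac{c + d{\left(-163 \right)}}{-14198 - 22986} = \frac{39946 + 1}{-14198 - 22986} = \frac{39947}{-37184} = 39947 \left(- \frac{1}{37184}\right) = - \frac{39947}{37184}$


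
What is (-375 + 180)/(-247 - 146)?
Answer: 65/131 ≈ 0.49618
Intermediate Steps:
(-375 + 180)/(-247 - 146) = -195/(-393) = -195*(-1/393) = 65/131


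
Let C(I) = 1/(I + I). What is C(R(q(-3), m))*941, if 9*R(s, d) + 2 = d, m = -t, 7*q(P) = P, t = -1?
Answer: -8469/2 ≈ -4234.5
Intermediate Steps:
q(P) = P/7
m = 1 (m = -1*(-1) = 1)
R(s, d) = -2/9 + d/9
C(I) = 1/(2*I)
C(R(q(-3), m))*941 = (1/(2*(-2/9 + (⅑)*1)))*941 = (1/(2*(-2/9 + ⅑)))*941 = (1/(2*(-⅑)))*941 = ((½)*(-9))*941 = -9/2*941 = -8469/2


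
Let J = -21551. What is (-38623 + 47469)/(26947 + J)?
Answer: 4423/2698 ≈ 1.6394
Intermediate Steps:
(-38623 + 47469)/(26947 + J) = (-38623 + 47469)/(26947 - 21551) = 8846/5396 = 8846*(1/5396) = 4423/2698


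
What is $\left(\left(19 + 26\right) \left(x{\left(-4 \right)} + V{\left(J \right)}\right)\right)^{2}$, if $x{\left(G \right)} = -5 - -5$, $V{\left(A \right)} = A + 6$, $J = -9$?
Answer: $18225$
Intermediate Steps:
$V{\left(A \right)} = 6 + A$
$x{\left(G \right)} = 0$ ($x{\left(G \right)} = -5 + 5 = 0$)
$\left(\left(19 + 26\right) \left(x{\left(-4 \right)} + V{\left(J \right)}\right)\right)^{2} = \left(\left(19 + 26\right) \left(0 + \left(6 - 9\right)\right)\right)^{2} = \left(45 \left(0 - 3\right)\right)^{2} = \left(45 \left(-3\right)\right)^{2} = \left(-135\right)^{2} = 18225$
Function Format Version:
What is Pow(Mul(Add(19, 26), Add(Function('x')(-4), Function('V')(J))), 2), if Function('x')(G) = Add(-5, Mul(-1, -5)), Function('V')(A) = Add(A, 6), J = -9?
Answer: 18225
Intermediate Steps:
Function('V')(A) = Add(6, A)
Function('x')(G) = 0 (Function('x')(G) = Add(-5, 5) = 0)
Pow(Mul(Add(19, 26), Add(Function('x')(-4), Function('V')(J))), 2) = Pow(Mul(Add(19, 26), Add(0, Add(6, -9))), 2) = Pow(Mul(45, Add(0, -3)), 2) = Pow(Mul(45, -3), 2) = Pow(-135, 2) = 18225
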